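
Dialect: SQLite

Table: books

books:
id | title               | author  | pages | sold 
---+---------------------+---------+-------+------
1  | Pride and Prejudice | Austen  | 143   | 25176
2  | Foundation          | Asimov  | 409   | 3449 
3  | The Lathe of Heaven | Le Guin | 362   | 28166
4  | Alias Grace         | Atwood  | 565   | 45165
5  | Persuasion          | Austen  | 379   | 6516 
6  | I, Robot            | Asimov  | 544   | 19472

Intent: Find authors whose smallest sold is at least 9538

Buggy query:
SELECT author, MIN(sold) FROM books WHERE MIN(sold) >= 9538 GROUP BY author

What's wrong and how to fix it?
Bug: MIN() in WHERE is a misuse of aggregate

Fix: Replace WHERE with HAVING after the GROUP BY

Corrected query:
SELECT author, MIN(sold) FROM books GROUP BY author HAVING MIN(sold) >= 9538

Result:
author  | MIN(sold)
--------+----------
Atwood  | 45165    
Le Guin | 28166    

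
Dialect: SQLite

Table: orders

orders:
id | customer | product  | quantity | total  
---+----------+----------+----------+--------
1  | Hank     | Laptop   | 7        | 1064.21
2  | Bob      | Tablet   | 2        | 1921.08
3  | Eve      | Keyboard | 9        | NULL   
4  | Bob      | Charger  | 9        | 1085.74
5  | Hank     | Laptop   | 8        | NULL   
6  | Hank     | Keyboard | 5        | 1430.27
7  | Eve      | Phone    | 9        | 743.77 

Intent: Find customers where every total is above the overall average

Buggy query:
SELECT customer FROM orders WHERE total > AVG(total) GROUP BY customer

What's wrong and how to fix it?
Bug: AVG() is an aggregate; it can't sit directly in WHERE

Fix: Compute the overall average in a scalar subquery and compare each group's MIN against it in HAVING

Corrected query:
SELECT customer FROM orders GROUP BY customer HAVING MIN(total) > (SELECT AVG(total) FROM orders)

Result:
(no rows)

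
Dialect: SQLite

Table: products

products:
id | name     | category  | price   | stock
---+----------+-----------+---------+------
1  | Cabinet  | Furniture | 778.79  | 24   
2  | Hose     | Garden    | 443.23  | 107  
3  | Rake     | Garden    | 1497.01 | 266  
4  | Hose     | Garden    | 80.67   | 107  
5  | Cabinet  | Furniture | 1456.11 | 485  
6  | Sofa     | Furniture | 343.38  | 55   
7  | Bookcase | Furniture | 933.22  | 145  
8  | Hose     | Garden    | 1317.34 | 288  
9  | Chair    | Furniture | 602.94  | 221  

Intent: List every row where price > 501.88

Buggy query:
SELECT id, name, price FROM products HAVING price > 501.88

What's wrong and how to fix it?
Bug: HAVING filters the output of aggregation, but this query has no GROUP BY and no aggregate functions, so SQLite rejects it (HAVING clause on a non-aggregate query); the condition here is per row

Fix: Replace HAVING with WHERE since the condition applies to individual rows

Corrected query:
SELECT id, name, price FROM products WHERE price > 501.88

Result:
id | name     | price  
---+----------+--------
1  | Cabinet  | 778.79 
3  | Rake     | 1497.01
5  | Cabinet  | 1456.11
7  | Bookcase | 933.22 
8  | Hose     | 1317.34
9  | Chair    | 602.94 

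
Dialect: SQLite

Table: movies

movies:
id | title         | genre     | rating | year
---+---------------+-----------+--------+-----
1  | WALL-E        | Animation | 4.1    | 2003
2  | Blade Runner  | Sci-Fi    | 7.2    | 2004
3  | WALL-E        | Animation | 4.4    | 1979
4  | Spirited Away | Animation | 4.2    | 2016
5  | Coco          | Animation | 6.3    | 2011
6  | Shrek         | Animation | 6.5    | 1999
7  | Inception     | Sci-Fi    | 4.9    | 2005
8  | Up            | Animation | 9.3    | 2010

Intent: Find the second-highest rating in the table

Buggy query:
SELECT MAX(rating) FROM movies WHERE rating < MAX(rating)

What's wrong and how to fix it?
Bug: MAX(rating) on the right of the comparison is an aggregate-in-WHERE error

Fix: Compute the overall MAX in a subquery, then take MAX of rows below it

Corrected query:
SELECT MAX(rating) FROM movies WHERE rating < (SELECT MAX(rating) FROM movies)

Result:
MAX(rating)
-----------
7.2        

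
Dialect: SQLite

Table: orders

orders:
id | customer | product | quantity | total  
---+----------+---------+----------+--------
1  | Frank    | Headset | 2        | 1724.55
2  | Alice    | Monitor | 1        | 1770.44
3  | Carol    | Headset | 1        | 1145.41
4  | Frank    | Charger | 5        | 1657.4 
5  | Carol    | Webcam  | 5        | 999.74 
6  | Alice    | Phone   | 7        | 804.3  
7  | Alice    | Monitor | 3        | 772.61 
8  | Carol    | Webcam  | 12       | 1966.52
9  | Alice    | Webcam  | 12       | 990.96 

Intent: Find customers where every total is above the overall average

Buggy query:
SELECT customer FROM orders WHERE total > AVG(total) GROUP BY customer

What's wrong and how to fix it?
Bug: WHERE evaluates per row before aggregation, so AVG() is unavailable

Fix: Use a subquery for AVG and a HAVING MIN(...) filter so the condition holds for every row in the group

Corrected query:
SELECT customer FROM orders GROUP BY customer HAVING MIN(total) > (SELECT AVG(total) FROM orders)

Result:
customer
--------
Frank   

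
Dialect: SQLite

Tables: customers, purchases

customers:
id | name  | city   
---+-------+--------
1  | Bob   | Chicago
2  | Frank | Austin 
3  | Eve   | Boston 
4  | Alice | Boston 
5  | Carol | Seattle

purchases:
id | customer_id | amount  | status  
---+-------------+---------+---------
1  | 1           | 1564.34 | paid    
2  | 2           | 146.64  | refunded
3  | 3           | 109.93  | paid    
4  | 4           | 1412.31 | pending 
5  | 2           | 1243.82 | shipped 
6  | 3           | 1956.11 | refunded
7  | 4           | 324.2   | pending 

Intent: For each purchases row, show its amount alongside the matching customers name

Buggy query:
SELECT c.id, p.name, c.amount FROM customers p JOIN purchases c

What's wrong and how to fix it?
Bug: JOIN with no ON clause produces a cartesian product; every purchases row pairs with every customers row

Fix: Add ON c.customer_id = p.id to the JOIN

Corrected query:
SELECT c.id, p.name, c.amount FROM customers p JOIN purchases c ON c.customer_id = p.id

Result:
id | name  | amount 
---+-------+--------
1  | Bob   | 1564.34
2  | Frank | 146.64 
3  | Eve   | 109.93 
4  | Alice | 1412.31
5  | Frank | 1243.82
6  | Eve   | 1956.11
7  | Alice | 324.2  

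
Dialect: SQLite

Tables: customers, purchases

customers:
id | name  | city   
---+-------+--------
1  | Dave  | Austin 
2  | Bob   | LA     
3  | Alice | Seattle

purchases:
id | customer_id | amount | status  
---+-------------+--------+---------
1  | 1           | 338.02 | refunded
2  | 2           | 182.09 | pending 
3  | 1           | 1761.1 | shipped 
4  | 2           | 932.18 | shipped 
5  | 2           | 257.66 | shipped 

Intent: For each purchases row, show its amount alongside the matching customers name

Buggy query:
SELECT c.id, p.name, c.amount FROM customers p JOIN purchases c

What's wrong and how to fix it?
Bug: Missing join condition: each purchases row is matched to all customers rows instead of just its own

Fix: Add ON c.customer_id = p.id to the JOIN

Corrected query:
SELECT c.id, p.name, c.amount FROM customers p JOIN purchases c ON c.customer_id = p.id

Result:
id | name | amount
---+------+-------
1  | Dave | 338.02
2  | Bob  | 182.09
3  | Dave | 1761.1
4  | Bob  | 932.18
5  | Bob  | 257.66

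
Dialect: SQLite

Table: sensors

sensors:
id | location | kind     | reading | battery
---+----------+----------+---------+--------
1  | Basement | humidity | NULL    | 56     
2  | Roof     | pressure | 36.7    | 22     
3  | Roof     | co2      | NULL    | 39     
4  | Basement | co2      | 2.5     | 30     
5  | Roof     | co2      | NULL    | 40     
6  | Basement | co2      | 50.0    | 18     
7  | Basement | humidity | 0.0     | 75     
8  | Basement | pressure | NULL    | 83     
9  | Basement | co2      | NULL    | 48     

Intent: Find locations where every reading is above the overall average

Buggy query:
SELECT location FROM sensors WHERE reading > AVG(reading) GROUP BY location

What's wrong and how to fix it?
Bug: WHERE evaluates per row before aggregation, so AVG() is unavailable

Fix: Use a subquery for AVG and a HAVING MIN(...) filter so the condition holds for every row in the group

Corrected query:
SELECT location FROM sensors GROUP BY location HAVING MIN(reading) > (SELECT AVG(reading) FROM sensors)

Result:
location
--------
Roof    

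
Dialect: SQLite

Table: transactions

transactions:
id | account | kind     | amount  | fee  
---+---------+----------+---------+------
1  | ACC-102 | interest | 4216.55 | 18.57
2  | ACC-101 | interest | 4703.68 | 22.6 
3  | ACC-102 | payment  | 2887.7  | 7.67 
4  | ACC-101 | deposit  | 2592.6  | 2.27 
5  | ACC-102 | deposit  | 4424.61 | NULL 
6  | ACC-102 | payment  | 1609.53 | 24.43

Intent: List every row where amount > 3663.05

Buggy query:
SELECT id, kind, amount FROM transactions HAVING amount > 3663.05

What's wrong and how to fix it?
Bug: HAVING filters the output of aggregation, but this query has no GROUP BY and no aggregate functions, so SQLite rejects it (HAVING clause on a non-aggregate query); the condition here is per row

Fix: Replace HAVING with WHERE since the condition applies to individual rows

Corrected query:
SELECT id, kind, amount FROM transactions WHERE amount > 3663.05

Result:
id | kind     | amount 
---+----------+--------
1  | interest | 4216.55
2  | interest | 4703.68
5  | deposit  | 4424.61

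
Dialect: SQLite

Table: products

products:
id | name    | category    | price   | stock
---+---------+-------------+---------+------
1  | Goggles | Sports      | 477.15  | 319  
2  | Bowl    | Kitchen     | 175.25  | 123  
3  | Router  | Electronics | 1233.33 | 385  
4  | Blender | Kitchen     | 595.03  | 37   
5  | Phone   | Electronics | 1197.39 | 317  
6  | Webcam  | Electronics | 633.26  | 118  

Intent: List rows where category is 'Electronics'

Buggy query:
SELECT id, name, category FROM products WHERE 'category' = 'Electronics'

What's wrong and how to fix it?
Bug: 'category' in single quotes is a string literal, not the column; the comparison is literal-vs-literal and never true

Fix: Reference the column as category without single quotes

Corrected query:
SELECT id, name, category FROM products WHERE category = 'Electronics'

Result:
id | name   | category   
---+--------+------------
3  | Router | Electronics
5  | Phone  | Electronics
6  | Webcam | Electronics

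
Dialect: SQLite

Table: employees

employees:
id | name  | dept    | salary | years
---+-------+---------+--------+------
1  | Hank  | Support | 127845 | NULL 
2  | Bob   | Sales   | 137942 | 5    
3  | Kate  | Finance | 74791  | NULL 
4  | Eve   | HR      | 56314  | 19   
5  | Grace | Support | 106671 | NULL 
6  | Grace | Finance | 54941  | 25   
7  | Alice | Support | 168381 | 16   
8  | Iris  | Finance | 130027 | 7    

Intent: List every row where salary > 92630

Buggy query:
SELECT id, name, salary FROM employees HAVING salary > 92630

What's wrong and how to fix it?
Bug: HAVING filters the output of aggregation, but this query has no GROUP BY and no aggregate functions, so SQLite rejects it (HAVING clause on a non-aggregate query); the condition here is per row

Fix: Replace HAVING with WHERE since the condition applies to individual rows

Corrected query:
SELECT id, name, salary FROM employees WHERE salary > 92630

Result:
id | name  | salary
---+-------+-------
1  | Hank  | 127845
2  | Bob   | 137942
5  | Grace | 106671
7  | Alice | 168381
8  | Iris  | 130027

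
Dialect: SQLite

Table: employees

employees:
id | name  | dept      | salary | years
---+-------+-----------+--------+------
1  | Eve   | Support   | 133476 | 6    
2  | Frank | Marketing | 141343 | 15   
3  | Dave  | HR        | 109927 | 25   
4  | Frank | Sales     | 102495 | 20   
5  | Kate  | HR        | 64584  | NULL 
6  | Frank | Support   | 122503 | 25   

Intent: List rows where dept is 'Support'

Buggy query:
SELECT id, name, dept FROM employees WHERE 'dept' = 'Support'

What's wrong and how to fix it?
Bug: Single quotes denote string literals in SQL; the column name is being compared as a constant string

Fix: Reference the column as dept without single quotes

Corrected query:
SELECT id, name, dept FROM employees WHERE dept = 'Support'

Result:
id | name  | dept   
---+-------+--------
1  | Eve   | Support
6  | Frank | Support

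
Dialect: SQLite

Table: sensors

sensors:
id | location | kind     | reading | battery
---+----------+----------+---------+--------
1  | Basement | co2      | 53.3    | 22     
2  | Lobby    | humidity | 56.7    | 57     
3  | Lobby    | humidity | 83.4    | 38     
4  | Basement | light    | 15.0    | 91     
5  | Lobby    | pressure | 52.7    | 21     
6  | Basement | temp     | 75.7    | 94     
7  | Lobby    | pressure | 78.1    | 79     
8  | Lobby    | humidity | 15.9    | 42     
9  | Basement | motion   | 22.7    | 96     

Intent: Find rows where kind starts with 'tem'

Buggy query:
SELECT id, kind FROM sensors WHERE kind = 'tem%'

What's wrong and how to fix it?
Bug: '=' compares the literal string including the % character; pattern matching needs LIKE

Fix: Use LIKE for wildcard pattern matching

Corrected query:
SELECT id, kind FROM sensors WHERE kind LIKE 'tem%'

Result:
id | kind
---+-----
6  | temp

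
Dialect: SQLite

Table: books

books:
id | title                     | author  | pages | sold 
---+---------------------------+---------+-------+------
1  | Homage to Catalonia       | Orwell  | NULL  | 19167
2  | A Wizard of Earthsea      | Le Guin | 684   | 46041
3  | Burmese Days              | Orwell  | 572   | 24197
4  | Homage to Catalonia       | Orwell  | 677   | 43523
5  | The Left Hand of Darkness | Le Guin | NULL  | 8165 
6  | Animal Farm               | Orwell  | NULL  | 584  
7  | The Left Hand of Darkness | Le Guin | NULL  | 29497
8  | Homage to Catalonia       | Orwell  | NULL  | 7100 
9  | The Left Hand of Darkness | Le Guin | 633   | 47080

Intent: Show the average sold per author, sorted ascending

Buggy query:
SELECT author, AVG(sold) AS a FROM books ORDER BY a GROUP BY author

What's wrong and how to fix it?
Bug: GROUP BY must precede ORDER BY

Fix: Reorder: SELECT … FROM … GROUP BY … ORDER BY …

Corrected query:
SELECT author, AVG(sold) AS a FROM books GROUP BY author ORDER BY a

Result:
author  | a       
--------+---------
Orwell  | 18914.2 
Le Guin | 32695.75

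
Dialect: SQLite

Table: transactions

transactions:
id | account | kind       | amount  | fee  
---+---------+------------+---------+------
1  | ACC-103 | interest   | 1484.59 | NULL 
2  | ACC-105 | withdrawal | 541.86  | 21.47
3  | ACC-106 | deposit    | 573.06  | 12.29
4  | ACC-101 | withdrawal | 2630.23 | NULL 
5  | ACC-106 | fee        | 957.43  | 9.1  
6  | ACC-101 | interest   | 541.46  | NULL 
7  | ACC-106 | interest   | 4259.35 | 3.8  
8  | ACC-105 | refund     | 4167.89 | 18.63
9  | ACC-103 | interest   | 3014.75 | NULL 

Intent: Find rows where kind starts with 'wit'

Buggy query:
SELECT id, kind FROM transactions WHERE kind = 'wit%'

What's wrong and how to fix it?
Bug: Wildcards only work with LIKE; '=' treats '%' as a literal character

Fix: Use LIKE for wildcard pattern matching

Corrected query:
SELECT id, kind FROM transactions WHERE kind LIKE 'wit%'

Result:
id | kind      
---+-----------
2  | withdrawal
4  | withdrawal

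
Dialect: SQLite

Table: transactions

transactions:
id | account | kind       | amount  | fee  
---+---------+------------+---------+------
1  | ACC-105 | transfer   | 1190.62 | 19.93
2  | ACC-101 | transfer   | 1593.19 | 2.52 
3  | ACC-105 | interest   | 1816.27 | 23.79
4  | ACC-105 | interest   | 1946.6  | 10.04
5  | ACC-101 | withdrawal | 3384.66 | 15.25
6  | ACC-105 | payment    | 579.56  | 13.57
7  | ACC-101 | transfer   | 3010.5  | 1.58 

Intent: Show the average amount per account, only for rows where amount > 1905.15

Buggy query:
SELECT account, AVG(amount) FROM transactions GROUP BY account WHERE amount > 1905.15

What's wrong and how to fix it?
Bug: Row-level WHERE must come before GROUP BY in the clause order

Fix: Place WHERE between FROM and GROUP BY

Corrected query:
SELECT account, AVG(amount) FROM transactions WHERE amount > 1905.15 GROUP BY account

Result:
account | AVG(amount)
--------+------------
ACC-101 | 3197.58    
ACC-105 | 1946.6     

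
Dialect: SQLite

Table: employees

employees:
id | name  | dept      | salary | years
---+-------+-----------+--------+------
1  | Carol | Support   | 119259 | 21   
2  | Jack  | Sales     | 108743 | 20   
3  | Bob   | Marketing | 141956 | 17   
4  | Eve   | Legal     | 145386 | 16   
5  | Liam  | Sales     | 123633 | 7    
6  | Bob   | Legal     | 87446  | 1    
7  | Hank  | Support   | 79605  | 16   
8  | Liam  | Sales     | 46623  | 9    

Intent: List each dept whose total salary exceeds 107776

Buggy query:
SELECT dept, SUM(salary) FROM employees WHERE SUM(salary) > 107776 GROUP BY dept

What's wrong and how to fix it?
Bug: WHERE runs before GROUP BY, so aggregates aren't available there

Fix: Use HAVING (which filters groups after aggregation) instead of WHERE

Corrected query:
SELECT dept, SUM(salary) FROM employees GROUP BY dept HAVING SUM(salary) > 107776

Result:
dept      | SUM(salary)
----------+------------
Legal     | 232832     
Marketing | 141956     
Sales     | 278999     
Support   | 198864     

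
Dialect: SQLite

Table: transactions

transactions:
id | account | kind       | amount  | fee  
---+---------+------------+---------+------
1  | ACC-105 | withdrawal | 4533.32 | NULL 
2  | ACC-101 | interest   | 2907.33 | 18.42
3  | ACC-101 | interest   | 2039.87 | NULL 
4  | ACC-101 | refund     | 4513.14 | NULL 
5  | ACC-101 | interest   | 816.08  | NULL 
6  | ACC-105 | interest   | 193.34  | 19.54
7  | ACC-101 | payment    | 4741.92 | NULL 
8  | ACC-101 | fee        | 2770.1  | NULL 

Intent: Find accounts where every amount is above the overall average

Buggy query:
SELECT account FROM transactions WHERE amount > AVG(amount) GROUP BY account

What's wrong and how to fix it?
Bug: AVG() is an aggregate; it can't sit directly in WHERE

Fix: Use a subquery for AVG and a HAVING MIN(...) filter so the condition holds for every row in the group

Corrected query:
SELECT account FROM transactions GROUP BY account HAVING MIN(amount) > (SELECT AVG(amount) FROM transactions)

Result:
(no rows)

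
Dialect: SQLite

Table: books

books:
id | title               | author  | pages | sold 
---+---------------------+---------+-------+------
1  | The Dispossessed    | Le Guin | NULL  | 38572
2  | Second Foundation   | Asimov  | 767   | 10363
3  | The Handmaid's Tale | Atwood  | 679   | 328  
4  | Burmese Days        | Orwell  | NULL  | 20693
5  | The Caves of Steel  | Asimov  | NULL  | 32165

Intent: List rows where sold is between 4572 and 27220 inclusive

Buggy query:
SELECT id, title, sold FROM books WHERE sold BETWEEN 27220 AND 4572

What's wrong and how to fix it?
Bug: BETWEEN expects the lower bound first; with 27220 AND 4572 the range is empty

Fix: Write BETWEEN 4572 AND 27220

Corrected query:
SELECT id, title, sold FROM books WHERE sold BETWEEN 4572 AND 27220

Result:
id | title             | sold 
---+-------------------+------
2  | Second Foundation | 10363
4  | Burmese Days      | 20693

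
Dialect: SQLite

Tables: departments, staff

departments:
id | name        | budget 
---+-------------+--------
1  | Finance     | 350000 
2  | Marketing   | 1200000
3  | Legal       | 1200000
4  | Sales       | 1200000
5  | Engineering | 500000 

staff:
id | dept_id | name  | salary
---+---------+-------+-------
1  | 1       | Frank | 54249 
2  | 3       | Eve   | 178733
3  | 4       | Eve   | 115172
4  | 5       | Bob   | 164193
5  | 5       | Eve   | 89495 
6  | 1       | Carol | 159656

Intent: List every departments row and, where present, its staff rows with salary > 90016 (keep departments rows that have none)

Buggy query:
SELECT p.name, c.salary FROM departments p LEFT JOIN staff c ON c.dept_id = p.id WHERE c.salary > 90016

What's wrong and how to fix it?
Bug: A WHERE condition on the right-hand table after LEFT JOIN drops unmatched parents

Fix: Move the right-table condition into the ON clause so unmatched parents are kept

Corrected query:
SELECT p.name, c.salary FROM departments p LEFT JOIN staff c ON c.dept_id = p.id AND c.salary > 90016

Result:
name        | salary
------------+-------
Finance     | 159656
Marketing   | NULL  
Legal       | 178733
Sales       | 115172
Engineering | 164193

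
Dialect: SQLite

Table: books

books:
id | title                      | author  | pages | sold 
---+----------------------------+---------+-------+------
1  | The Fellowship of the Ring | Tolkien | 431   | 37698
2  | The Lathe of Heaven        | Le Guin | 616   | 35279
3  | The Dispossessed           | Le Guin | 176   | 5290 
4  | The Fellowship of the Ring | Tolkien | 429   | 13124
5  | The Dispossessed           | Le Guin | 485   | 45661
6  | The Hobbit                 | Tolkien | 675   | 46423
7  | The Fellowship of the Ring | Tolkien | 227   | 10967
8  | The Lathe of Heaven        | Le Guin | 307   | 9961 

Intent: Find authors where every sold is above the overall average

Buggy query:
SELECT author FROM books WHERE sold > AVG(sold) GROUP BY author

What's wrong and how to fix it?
Bug: AVG() is an aggregate; it can't sit directly in WHERE

Fix: Use a subquery for AVG and a HAVING MIN(...) filter so the condition holds for every row in the group

Corrected query:
SELECT author FROM books GROUP BY author HAVING MIN(sold) > (SELECT AVG(sold) FROM books)

Result:
(no rows)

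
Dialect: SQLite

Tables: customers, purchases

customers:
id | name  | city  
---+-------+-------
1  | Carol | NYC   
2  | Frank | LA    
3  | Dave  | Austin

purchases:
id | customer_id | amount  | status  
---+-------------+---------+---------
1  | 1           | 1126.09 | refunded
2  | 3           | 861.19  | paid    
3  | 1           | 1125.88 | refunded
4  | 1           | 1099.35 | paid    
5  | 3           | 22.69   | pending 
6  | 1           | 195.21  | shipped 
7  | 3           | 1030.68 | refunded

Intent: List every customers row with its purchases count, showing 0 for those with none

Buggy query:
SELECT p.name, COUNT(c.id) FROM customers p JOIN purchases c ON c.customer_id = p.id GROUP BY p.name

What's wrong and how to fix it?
Bug: INNER JOIN drops customers rows that have no matching purchases rows

Fix: Use LEFT JOIN so parents without children still appear (COUNT(c.id) gives 0)

Corrected query:
SELECT p.name, COUNT(c.id) FROM customers p LEFT JOIN purchases c ON c.customer_id = p.id GROUP BY p.name

Result:
name  | COUNT(c.id)
------+------------
Carol | 4          
Dave  | 3          
Frank | 0          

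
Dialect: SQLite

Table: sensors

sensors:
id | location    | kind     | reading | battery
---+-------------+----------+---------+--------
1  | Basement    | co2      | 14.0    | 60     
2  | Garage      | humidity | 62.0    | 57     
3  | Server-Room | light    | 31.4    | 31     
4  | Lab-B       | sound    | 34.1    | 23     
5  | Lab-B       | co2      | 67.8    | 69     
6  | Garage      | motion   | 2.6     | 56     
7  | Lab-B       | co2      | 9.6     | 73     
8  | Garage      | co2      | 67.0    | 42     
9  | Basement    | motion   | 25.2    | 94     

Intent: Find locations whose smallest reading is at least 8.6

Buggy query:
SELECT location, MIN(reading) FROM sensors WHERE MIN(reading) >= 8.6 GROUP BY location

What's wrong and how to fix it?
Bug: MIN() in WHERE is a misuse of aggregate

Fix: Replace WHERE with HAVING after the GROUP BY

Corrected query:
SELECT location, MIN(reading) FROM sensors GROUP BY location HAVING MIN(reading) >= 8.6

Result:
location    | MIN(reading)
------------+-------------
Basement    | 14          
Lab-B       | 9.6         
Server-Room | 31.4        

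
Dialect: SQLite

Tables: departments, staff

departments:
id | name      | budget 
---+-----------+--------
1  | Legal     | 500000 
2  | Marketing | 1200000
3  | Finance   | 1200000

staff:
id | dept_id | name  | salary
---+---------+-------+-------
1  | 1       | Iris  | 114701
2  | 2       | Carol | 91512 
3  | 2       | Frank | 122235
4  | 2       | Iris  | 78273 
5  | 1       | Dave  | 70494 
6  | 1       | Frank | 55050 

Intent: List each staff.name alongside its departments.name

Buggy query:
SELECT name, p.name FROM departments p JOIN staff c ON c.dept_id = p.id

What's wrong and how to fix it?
Bug: Both tables have a 'name' column; the unqualified reference is ambiguous

Fix: Qualify the column with its table alias (c.name)

Corrected query:
SELECT c.name, p.name FROM departments p JOIN staff c ON c.dept_id = p.id

Result:
name  | name     
------+----------
Iris  | Legal    
Carol | Marketing
Frank | Marketing
Iris  | Marketing
Dave  | Legal    
Frank | Legal    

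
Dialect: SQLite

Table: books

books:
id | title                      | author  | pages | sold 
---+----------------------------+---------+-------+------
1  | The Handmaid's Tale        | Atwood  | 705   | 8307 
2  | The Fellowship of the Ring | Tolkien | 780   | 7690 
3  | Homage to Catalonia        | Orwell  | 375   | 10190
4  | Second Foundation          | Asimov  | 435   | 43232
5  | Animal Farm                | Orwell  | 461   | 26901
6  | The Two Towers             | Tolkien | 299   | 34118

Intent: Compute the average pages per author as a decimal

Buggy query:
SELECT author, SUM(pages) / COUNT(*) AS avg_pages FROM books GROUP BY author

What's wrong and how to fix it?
Bug: Both operands are integers, so '/' performs integer division and truncates

Fix: Multiply by 1.0 (or CAST to REAL) to force floating-point division

Corrected query:
SELECT author, SUM(pages) * 1.0 / COUNT(*) AS avg_pages FROM books GROUP BY author

Result:
author  | avg_pages
--------+----------
Asimov  | 435      
Atwood  | 705      
Orwell  | 418      
Tolkien | 539.5    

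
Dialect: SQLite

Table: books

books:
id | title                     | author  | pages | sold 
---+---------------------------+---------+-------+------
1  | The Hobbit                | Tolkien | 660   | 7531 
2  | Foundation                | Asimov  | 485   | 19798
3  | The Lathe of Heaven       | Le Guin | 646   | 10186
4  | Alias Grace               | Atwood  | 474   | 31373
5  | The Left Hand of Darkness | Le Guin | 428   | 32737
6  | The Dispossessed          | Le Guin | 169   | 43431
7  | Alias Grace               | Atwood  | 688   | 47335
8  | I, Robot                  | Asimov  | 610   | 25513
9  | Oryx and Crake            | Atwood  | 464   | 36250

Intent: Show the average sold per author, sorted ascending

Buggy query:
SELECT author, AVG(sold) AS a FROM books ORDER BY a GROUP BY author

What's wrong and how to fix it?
Bug: ORDER BY appears before GROUP BY; SQL clause order requires GROUP BY first

Fix: Reorder: SELECT … FROM … GROUP BY … ORDER BY …

Corrected query:
SELECT author, AVG(sold) AS a FROM books GROUP BY author ORDER BY a

Result:
author  | a           
--------+-------------
Tolkien | 7531        
Asimov  | 22655.5     
Le Guin | 28784.666667
Atwood  | 38319.333333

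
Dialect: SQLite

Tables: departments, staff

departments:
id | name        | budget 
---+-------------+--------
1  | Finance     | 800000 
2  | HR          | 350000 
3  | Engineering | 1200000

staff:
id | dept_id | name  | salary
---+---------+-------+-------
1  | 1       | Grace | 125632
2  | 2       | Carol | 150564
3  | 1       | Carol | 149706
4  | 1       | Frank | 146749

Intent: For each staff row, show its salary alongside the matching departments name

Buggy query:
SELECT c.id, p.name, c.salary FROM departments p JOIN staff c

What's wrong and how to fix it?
Bug: JOIN with no ON clause produces a cartesian product; every staff row pairs with every departments row

Fix: Add ON c.dept_id = p.id to the JOIN

Corrected query:
SELECT c.id, p.name, c.salary FROM departments p JOIN staff c ON c.dept_id = p.id

Result:
id | name    | salary
---+---------+-------
1  | Finance | 125632
2  | HR      | 150564
3  | Finance | 149706
4  | Finance | 146749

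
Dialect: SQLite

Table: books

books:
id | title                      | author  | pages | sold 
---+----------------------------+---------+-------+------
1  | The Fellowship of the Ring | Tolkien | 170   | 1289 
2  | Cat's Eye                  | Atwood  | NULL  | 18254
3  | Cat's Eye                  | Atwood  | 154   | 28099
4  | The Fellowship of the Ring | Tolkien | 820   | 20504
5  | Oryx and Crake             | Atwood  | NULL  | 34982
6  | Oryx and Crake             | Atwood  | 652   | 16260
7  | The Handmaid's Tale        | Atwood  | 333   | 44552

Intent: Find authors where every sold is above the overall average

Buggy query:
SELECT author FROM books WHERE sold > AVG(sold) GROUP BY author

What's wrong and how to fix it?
Bug: WHERE evaluates per row before aggregation, so AVG() is unavailable

Fix: Use a subquery for AVG and a HAVING MIN(...) filter so the condition holds for every row in the group

Corrected query:
SELECT author FROM books GROUP BY author HAVING MIN(sold) > (SELECT AVG(sold) FROM books)

Result:
(no rows)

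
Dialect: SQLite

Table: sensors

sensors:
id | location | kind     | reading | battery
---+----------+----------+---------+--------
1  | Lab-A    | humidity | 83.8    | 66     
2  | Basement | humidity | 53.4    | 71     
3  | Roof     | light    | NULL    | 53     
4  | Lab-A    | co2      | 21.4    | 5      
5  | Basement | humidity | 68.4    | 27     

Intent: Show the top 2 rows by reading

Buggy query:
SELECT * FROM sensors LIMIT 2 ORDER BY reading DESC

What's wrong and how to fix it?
Bug: ORDER BY cannot follow LIMIT; LIMIT is the final clause

Fix: Sort with ORDER BY, then apply LIMIT

Corrected query:
SELECT * FROM sensors ORDER BY reading DESC LIMIT 2

Result:
id | location | kind     | reading | battery
---+----------+----------+---------+--------
1  | Lab-A    | humidity | 83.8    | 66     
5  | Basement | humidity | 68.4    | 27     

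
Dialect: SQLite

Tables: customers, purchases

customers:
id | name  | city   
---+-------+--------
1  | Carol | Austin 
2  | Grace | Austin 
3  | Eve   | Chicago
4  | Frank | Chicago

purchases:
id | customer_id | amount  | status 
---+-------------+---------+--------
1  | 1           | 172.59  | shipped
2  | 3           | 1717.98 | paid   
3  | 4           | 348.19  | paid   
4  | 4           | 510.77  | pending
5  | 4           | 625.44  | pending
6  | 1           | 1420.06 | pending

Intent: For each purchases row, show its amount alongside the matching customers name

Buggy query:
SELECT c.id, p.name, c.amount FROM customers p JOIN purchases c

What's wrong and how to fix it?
Bug: JOIN with no ON clause produces a cartesian product; every purchases row pairs with every customers row

Fix: Add ON c.customer_id = p.id to the JOIN

Corrected query:
SELECT c.id, p.name, c.amount FROM customers p JOIN purchases c ON c.customer_id = p.id

Result:
id | name  | amount 
---+-------+--------
1  | Carol | 172.59 
2  | Eve   | 1717.98
3  | Frank | 348.19 
4  | Frank | 510.77 
5  | Frank | 625.44 
6  | Carol | 1420.06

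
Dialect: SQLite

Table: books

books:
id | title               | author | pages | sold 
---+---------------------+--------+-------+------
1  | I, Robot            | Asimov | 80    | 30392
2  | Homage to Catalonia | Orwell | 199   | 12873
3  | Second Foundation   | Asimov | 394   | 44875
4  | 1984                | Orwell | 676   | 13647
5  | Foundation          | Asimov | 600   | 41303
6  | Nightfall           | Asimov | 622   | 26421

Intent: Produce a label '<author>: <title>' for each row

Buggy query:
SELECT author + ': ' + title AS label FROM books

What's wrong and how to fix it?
Bug: '+' is numeric addition; on text columns SQLite converts them to 0 instead of concatenating

Fix: Use the || operator for string concatenation

Corrected query:
SELECT author || ': ' || title AS label FROM books

Result:
label                      
---------------------------
Asimov: I, Robot           
Orwell: Homage to Catalonia
Asimov: Second Foundation  
Orwell: 1984               
Asimov: Foundation         
Asimov: Nightfall          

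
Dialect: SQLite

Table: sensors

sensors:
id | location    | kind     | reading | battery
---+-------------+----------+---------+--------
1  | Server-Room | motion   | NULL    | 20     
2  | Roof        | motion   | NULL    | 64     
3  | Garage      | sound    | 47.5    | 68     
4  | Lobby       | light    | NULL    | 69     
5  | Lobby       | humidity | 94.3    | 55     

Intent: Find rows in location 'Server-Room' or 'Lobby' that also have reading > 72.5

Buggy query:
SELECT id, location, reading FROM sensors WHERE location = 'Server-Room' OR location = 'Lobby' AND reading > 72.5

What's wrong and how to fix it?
Bug: AND binds tighter than OR, so this parses as location = 'Server-Room' OR (location = 'Lobby' AND reading > 72.5)

Fix: Group the OR with parentheses (or use IN), then AND the threshold

Corrected query:
SELECT id, location, reading FROM sensors WHERE (location = 'Server-Room' OR location = 'Lobby') AND reading > 72.5

Result:
id | location | reading
---+----------+--------
5  | Lobby    | 94.3   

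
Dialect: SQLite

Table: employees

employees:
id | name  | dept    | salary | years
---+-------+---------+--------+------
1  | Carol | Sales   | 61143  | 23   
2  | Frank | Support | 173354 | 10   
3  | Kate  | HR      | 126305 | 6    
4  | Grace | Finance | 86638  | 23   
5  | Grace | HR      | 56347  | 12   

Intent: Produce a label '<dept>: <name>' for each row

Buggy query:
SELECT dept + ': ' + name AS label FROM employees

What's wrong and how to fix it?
Bug: '+' is numeric addition; on text columns SQLite converts them to 0 instead of concatenating

Fix: Replace + with || to concatenate text

Corrected query:
SELECT dept || ': ' || name AS label FROM employees

Result:
label         
--------------
Sales: Carol  
Support: Frank
HR: Kate      
Finance: Grace
HR: Grace     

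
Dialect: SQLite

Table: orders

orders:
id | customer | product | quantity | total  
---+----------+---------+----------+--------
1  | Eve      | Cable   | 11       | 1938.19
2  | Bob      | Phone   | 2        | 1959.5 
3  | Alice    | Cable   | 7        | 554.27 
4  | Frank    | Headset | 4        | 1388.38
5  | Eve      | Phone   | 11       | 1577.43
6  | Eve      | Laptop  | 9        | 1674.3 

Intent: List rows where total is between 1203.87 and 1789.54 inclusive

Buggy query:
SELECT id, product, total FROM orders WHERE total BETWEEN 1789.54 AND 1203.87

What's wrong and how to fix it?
Bug: BETWEEN expects the lower bound first; with 1789.54 AND 1203.87 the range is empty

Fix: Write BETWEEN 1203.87 AND 1789.54

Corrected query:
SELECT id, product, total FROM orders WHERE total BETWEEN 1203.87 AND 1789.54

Result:
id | product | total  
---+---------+--------
4  | Headset | 1388.38
5  | Phone   | 1577.43
6  | Laptop  | 1674.3 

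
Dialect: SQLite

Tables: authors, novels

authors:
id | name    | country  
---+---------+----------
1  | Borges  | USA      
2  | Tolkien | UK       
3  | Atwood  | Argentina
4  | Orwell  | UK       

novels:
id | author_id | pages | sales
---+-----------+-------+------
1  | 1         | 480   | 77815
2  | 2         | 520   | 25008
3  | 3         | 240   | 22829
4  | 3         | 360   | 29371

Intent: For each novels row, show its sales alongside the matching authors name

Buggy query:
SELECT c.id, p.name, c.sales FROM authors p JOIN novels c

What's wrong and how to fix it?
Bug: Missing join condition: each novels row is matched to all authors rows instead of just its own

Fix: Specify the join condition linking the foreign key to the parent id

Corrected query:
SELECT c.id, p.name, c.sales FROM authors p JOIN novels c ON c.author_id = p.id

Result:
id | name    | sales
---+---------+------
1  | Borges  | 77815
2  | Tolkien | 25008
3  | Atwood  | 22829
4  | Atwood  | 29371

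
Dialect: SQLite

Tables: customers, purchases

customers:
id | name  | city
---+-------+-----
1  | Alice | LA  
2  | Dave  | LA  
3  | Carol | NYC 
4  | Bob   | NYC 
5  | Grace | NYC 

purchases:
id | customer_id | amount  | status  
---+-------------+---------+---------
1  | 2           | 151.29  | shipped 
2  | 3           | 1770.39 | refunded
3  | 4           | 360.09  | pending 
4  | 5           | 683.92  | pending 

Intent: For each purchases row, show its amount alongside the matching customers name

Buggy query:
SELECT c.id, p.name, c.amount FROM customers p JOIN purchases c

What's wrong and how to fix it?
Bug: JOIN with no ON clause produces a cartesian product; every purchases row pairs with every customers row

Fix: Add ON c.customer_id = p.id to the JOIN

Corrected query:
SELECT c.id, p.name, c.amount FROM customers p JOIN purchases c ON c.customer_id = p.id

Result:
id | name  | amount 
---+-------+--------
1  | Dave  | 151.29 
2  | Carol | 1770.39
3  | Bob   | 360.09 
4  | Grace | 683.92 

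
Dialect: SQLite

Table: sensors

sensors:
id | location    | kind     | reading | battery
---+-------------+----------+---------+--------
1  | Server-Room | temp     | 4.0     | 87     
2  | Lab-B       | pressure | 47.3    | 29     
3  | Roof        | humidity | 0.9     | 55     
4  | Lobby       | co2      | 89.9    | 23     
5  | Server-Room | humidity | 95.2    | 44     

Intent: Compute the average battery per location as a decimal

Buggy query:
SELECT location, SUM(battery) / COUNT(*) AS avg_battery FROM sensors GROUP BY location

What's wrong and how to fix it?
Bug: Both operands are integers, so '/' performs integer division and truncates

Fix: Multiply by 1.0 (or CAST to REAL) to force floating-point division

Corrected query:
SELECT location, SUM(battery) * 1.0 / COUNT(*) AS avg_battery FROM sensors GROUP BY location

Result:
location    | avg_battery
------------+------------
Lab-B       | 29         
Lobby       | 23         
Roof        | 55         
Server-Room | 65.5       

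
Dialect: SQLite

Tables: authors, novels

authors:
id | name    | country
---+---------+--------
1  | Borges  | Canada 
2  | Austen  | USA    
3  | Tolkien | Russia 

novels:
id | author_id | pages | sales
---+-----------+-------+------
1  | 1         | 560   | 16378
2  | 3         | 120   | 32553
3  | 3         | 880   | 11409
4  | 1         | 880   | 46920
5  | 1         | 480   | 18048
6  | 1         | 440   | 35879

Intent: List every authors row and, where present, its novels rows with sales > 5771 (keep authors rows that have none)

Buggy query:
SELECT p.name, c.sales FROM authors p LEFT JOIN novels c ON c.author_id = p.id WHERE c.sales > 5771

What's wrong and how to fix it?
Bug: A WHERE condition on the right-hand table after LEFT JOIN drops unmatched parents

Fix: Put 'c.sales > 5771' in the JOIN's ON clause instead of WHERE

Corrected query:
SELECT p.name, c.sales FROM authors p LEFT JOIN novels c ON c.author_id = p.id AND c.sales > 5771

Result:
name    | sales
--------+------
Borges  | 16378
Borges  | 18048
Borges  | 35879
Borges  | 46920
Austen  | NULL 
Tolkien | 11409
Tolkien | 32553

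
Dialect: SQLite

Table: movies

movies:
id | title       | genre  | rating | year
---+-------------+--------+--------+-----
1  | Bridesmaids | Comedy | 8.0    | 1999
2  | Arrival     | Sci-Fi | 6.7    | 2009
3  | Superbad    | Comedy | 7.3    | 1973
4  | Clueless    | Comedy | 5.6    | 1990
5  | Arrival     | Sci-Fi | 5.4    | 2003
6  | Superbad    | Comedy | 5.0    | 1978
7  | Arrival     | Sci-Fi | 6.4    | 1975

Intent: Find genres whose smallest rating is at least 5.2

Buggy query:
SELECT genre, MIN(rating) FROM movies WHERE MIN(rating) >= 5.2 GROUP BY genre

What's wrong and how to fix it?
Bug: MIN() in WHERE is a misuse of aggregate

Fix: Use HAVING for the per-group MIN condition

Corrected query:
SELECT genre, MIN(rating) FROM movies GROUP BY genre HAVING MIN(rating) >= 5.2

Result:
genre  | MIN(rating)
-------+------------
Sci-Fi | 5.4        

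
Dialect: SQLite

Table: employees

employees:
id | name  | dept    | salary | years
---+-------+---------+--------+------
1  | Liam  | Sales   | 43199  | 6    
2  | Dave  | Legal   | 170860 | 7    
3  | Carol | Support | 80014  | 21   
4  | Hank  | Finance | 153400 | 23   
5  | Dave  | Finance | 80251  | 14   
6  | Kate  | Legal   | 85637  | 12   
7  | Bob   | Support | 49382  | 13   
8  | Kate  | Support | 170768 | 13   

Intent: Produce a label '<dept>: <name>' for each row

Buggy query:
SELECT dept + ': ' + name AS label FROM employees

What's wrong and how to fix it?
Bug: SQLite uses || for string concatenation; + coerces text to numbers (yielding 0)

Fix: Use the || operator for string concatenation

Corrected query:
SELECT dept || ': ' || name AS label FROM employees

Result:
label         
--------------
Sales: Liam   
Legal: Dave   
Support: Carol
Finance: Hank 
Finance: Dave 
Legal: Kate   
Support: Bob  
Support: Kate 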